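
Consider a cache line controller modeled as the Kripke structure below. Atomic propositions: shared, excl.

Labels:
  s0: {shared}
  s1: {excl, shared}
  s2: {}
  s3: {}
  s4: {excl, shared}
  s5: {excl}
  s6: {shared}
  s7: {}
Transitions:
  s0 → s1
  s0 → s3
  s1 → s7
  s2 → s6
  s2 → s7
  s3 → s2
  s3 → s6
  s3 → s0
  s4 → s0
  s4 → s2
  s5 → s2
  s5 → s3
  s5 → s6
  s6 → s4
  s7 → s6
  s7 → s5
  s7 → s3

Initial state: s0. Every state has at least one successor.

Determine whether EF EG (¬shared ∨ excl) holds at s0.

Yes

States satisfying EG (¬shared ∨ excl): {s1, s2, s3, s4, s5, s7}.
States satisfying EF EG (¬shared ∨ excl): {s0, s1, s2, s3, s4, s5, s6, s7}.
Some path from s0 reaches a state where EG (¬shared ∨ excl) holds.
s0 ∈ Sat(EF EG (¬shared ∨ excl)).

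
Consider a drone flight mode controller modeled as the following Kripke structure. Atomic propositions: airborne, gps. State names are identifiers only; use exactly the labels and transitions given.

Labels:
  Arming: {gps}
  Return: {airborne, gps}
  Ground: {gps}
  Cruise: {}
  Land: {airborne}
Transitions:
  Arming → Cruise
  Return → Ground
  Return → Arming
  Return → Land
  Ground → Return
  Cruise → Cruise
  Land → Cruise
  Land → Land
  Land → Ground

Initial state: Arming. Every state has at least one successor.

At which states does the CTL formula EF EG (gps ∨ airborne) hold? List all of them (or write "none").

States satisfying EG (gps ∨ airborne): {Return, Ground, Land}.
States satisfying EF EG (gps ∨ airborne): {Return, Ground, Land}.

{Return, Ground, Land}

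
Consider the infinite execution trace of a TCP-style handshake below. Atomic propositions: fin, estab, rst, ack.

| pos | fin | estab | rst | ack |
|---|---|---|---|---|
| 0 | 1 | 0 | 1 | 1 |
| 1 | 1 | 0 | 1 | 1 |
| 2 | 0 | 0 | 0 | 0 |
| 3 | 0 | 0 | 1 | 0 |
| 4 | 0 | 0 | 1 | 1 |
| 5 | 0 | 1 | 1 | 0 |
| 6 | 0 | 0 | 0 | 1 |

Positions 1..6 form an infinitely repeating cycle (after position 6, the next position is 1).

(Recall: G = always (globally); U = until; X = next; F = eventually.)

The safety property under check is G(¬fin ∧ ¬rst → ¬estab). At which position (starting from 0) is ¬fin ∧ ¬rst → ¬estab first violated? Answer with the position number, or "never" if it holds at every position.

never

¬fin ∧ ¬rst → ¬estab holds at every position 0..6, and those are all the positions the trace ever visits, so the invariant G(¬fin ∧ ¬rst → ¬estab) is never violated.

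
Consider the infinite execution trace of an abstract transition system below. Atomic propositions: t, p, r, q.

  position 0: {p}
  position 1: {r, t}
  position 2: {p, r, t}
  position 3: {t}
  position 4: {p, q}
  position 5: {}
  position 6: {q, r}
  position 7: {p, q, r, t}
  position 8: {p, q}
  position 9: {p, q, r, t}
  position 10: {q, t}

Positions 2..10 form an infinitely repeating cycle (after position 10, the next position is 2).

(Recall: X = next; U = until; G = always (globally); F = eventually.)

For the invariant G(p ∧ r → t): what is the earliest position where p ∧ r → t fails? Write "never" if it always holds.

p ∧ r → t holds at every position 0..10, and those are all the positions the trace ever visits, so the invariant G(p ∧ r → t) is never violated.

never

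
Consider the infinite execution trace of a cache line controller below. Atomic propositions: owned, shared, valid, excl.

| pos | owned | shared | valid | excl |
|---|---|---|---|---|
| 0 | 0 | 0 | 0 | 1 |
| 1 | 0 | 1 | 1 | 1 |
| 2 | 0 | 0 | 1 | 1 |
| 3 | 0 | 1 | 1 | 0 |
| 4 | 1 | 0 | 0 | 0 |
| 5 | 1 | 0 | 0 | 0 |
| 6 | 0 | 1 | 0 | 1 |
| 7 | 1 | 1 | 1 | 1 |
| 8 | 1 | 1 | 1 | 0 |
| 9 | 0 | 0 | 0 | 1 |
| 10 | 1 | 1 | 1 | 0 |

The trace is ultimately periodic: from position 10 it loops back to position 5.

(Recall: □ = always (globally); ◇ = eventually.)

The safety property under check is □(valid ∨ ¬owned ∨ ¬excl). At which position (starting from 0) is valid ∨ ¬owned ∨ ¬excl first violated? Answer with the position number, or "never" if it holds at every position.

valid ∨ ¬owned ∨ ¬excl holds at every position 0..10, and those are all the positions the trace ever visits, so the invariant □(valid ∨ ¬owned ∨ ¬excl) is never violated.

never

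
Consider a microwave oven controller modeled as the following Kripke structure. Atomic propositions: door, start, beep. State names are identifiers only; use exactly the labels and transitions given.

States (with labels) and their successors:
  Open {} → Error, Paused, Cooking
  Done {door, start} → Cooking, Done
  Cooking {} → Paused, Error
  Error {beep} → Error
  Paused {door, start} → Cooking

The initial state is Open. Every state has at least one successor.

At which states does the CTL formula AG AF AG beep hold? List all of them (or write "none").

{Error}

States satisfying AF AG beep: {Error}.
States satisfying AG AF AG beep: {Error}.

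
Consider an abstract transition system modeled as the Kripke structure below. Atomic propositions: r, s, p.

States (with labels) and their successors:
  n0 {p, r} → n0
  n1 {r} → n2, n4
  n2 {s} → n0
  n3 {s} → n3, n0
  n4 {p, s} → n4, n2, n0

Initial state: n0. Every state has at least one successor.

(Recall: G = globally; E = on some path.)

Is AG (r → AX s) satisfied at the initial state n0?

Does not hold

States satisfying r → AX s: {n1, n2, n3, n4}.
States satisfying AG (r → AX s): ∅.
n0 is reachable from n0 and violates r → AX s, so AG fails at n0.
n0 ∉ Sat(AG (r → AX s)).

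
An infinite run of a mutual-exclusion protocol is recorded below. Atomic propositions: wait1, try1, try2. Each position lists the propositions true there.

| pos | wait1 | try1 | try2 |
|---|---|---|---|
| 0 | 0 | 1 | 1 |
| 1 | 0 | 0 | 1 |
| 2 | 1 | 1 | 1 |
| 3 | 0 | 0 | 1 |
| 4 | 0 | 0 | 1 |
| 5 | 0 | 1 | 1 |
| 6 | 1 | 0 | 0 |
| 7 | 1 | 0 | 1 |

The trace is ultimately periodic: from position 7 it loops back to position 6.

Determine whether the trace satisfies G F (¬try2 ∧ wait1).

Yes

F (¬try2 ∧ wait1) holds at every position 0..7, and those are all positions ever visited, so G F (¬try2 ∧ wait1) holds.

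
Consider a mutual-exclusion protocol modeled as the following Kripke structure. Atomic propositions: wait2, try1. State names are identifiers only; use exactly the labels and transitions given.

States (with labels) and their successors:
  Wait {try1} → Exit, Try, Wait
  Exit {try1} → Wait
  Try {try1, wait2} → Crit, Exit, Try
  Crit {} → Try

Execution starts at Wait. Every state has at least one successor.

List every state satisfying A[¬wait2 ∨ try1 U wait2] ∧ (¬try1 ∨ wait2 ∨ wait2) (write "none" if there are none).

States satisfying ¬wait2 ∨ try1: {Wait, Exit, Try, Crit}.
States satisfying wait2: {Try}.
States satisfying A[¬wait2 ∨ try1 U wait2]: {Try, Crit}.
States satisfying ¬try1: {Crit}.
States satisfying ¬try1 ∨ wait2: {Try, Crit}.
States satisfying ¬try1 ∨ wait2 ∨ wait2: {Try, Crit}.
States satisfying A[¬wait2 ∨ try1 U wait2] ∧ (¬try1 ∨ wait2 ∨ wait2): {Try, Crit}.

{Try, Crit}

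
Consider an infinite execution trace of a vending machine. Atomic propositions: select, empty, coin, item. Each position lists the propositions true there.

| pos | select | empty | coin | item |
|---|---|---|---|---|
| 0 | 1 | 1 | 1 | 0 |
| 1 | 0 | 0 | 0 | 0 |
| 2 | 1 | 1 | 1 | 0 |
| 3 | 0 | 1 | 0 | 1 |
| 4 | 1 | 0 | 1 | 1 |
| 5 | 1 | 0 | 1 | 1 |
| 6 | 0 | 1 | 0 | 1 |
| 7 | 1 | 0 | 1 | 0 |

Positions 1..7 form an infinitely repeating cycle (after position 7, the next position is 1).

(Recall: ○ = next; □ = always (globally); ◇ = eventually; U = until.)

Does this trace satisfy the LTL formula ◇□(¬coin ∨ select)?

□(¬coin ∨ select) holds at position 0, which is reachable from 0, so ◇□(¬coin ∨ select) holds.

Satisfied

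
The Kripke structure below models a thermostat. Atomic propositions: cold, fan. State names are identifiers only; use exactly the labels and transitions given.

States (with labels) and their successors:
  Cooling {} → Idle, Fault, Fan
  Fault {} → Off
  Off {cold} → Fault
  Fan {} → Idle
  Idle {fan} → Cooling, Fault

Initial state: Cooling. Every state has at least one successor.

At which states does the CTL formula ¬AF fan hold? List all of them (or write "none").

States satisfying fan: {Idle}.
States satisfying AF fan: {Fan, Idle}.
States satisfying ¬AF fan: {Cooling, Fault, Off}.

{Cooling, Fault, Off}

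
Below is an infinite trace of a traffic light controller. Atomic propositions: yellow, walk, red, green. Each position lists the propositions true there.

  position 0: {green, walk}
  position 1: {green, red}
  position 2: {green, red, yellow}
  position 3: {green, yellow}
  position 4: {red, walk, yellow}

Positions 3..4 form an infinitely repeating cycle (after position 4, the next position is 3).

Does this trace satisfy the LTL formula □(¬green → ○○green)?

¬green → ○○green must hold at every position from 0 onward. It fails at position 4, so □(¬green → ○○green) is false.
Positions where ¬green holds: 4.
Check ○○green at each: 4→fails.

Does not hold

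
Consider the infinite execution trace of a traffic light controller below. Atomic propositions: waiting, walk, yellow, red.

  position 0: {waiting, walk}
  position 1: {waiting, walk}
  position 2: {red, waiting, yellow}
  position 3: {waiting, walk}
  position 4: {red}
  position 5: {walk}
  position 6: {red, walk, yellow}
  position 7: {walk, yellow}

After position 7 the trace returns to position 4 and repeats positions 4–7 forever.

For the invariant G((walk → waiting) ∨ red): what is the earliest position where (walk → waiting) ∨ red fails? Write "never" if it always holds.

5

Check (walk → waiting) ∨ red at each position in order: 0 ✓, 1 ✓, 2 ✓, 3 ✓, 4 ✓.
At position 5 the labels are {walk}, so (walk → waiting) ∨ red is false there. This is the first violation.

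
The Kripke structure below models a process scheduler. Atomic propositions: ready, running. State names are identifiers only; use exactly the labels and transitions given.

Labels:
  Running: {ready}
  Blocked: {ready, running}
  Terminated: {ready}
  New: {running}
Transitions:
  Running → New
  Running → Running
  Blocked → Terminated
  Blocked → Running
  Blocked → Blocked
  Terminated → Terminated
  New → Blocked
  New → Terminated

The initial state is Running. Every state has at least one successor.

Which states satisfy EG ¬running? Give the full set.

{Running, Terminated}

States satisfying ¬running: {Running, Terminated}.
States satisfying EG ¬running: {Running, Terminated}.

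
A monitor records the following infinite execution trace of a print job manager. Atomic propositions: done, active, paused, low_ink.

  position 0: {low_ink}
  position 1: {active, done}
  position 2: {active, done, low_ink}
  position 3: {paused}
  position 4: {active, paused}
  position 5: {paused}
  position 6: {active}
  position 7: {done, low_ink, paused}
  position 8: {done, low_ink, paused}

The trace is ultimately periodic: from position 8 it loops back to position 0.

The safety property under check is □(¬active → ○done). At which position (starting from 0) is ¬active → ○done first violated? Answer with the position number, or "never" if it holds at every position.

3

Check ¬active → ○done at each position in order: 0 ✓, 1 ✓, 2 ✓.
At position 3 the labels are {paused} and the next position 4 has {active, paused}, so ¬active → ○done is false there. This is the first violation.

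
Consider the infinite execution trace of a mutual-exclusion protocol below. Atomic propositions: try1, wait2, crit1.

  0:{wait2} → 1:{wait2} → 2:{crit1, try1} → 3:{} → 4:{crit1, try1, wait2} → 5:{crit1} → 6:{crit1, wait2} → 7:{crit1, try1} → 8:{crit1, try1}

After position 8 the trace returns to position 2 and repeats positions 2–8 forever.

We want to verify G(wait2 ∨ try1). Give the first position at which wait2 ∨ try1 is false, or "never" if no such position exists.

3

Check wait2 ∨ try1 at each position in order: 0 ✓, 1 ✓, 2 ✓.
At position 3 the labels are {}, so wait2 ∨ try1 is false there. This is the first violation.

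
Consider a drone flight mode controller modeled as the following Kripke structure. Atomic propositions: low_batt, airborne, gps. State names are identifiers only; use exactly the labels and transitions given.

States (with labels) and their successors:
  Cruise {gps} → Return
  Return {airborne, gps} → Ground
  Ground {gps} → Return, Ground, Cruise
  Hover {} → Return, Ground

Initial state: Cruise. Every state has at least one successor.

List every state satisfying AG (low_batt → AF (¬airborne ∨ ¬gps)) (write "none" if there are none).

States satisfying low_batt → AF (¬airborne ∨ ¬gps): {Cruise, Return, Ground, Hover}.
States satisfying AG (low_batt → AF (¬airborne ∨ ¬gps)): {Cruise, Return, Ground, Hover}.

{Cruise, Return, Ground, Hover}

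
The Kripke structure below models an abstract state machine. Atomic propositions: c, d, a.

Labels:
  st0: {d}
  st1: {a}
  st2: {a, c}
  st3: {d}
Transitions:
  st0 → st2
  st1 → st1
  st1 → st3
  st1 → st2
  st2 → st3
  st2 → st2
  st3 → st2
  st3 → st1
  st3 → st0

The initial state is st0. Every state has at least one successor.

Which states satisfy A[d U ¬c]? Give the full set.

States satisfying d: {st0, st3}.
States satisfying ¬c: {st0, st1, st3}.
States satisfying A[d U ¬c]: {st0, st1, st3}.

{st0, st1, st3}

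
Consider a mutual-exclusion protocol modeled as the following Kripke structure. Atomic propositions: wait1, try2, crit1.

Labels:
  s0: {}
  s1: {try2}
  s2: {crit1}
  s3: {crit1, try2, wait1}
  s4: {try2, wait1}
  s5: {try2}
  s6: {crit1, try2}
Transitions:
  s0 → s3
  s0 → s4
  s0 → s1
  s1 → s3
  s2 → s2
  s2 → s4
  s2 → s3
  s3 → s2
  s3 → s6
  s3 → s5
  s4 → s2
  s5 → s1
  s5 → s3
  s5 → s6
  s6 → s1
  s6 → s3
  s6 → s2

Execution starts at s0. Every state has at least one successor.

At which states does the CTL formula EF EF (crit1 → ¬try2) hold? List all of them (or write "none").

{s0, s1, s2, s3, s4, s5, s6}

States satisfying EF (crit1 → ¬try2): {s0, s1, s2, s3, s4, s5, s6}.
States satisfying EF EF (crit1 → ¬try2): {s0, s1, s2, s3, s4, s5, s6}.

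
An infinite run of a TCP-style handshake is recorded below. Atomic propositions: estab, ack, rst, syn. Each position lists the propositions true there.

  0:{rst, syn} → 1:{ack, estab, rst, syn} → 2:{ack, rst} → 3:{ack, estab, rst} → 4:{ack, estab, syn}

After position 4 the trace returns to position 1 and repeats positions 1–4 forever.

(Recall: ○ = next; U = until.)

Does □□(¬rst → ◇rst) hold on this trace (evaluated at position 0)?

Holds

□(¬rst → ◇rst) holds at every position 0..4, and those are all positions ever visited, so □□(¬rst → ◇rst) holds.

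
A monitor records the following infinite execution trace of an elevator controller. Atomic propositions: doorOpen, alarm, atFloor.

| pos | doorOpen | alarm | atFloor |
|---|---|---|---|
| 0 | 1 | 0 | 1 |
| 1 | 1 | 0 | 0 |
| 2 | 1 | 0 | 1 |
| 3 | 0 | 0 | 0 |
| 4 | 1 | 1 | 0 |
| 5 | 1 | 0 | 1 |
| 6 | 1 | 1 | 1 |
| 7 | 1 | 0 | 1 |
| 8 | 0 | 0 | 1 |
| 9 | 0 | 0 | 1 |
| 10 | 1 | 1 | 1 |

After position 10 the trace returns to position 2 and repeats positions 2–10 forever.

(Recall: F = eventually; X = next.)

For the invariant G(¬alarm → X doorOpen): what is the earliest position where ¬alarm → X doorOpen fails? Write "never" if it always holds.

Check ¬alarm → X doorOpen at each position in order: 0 ✓, 1 ✓.
At position 2 the labels are {atFloor, doorOpen} and the next position 3 has {}, so ¬alarm → X doorOpen is false there. This is the first violation.

2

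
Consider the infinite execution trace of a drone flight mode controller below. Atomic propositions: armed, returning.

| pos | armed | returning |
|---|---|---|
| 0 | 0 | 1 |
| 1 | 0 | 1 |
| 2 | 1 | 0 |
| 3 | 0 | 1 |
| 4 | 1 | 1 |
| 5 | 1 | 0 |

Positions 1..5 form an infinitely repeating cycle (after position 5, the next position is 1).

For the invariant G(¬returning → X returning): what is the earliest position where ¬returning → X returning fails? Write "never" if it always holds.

¬returning → X returning holds at every position 0..5, and those are all the positions the trace ever visits, so the invariant G(¬returning → X returning) is never violated.

never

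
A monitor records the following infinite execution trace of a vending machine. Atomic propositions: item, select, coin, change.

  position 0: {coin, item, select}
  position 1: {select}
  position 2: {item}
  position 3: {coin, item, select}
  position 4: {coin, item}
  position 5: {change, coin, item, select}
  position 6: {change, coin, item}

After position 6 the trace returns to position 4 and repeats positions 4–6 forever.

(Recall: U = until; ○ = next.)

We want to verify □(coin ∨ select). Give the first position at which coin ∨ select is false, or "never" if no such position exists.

Check coin ∨ select at each position in order: 0 ✓, 1 ✓.
At position 2 the labels are {item}, so coin ∨ select is false there. This is the first violation.

2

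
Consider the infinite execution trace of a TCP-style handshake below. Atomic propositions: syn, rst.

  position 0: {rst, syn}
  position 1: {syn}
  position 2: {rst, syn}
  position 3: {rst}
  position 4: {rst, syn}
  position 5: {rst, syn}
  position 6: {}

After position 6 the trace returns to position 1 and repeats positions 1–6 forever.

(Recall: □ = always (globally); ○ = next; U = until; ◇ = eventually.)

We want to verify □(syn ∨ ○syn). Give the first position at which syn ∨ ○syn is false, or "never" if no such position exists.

never

syn ∨ ○syn holds at every position 0..6, and those are all the positions the trace ever visits, so the invariant □(syn ∨ ○syn) is never violated.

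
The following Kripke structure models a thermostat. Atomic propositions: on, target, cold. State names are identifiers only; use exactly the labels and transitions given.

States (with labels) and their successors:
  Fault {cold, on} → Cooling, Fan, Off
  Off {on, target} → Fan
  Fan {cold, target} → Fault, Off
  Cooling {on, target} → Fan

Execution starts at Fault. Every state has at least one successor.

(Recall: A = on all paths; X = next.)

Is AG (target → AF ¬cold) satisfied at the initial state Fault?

No

States satisfying target → AF ¬cold: {Fault, Off, Cooling}.
States satisfying AG (target → AF ¬cold): ∅.
Fan is reachable from Fault and violates target → AF ¬cold, so AG fails at Fault.
Fault ∉ Sat(AG (target → AF ¬cold)).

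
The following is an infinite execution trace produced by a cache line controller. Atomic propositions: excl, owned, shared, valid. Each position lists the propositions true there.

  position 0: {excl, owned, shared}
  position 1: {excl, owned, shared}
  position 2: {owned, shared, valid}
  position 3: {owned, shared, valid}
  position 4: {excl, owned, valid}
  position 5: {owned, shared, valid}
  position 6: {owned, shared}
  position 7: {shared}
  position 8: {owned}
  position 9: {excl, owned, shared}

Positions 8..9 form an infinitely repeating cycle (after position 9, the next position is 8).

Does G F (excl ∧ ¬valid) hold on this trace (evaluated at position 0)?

F (excl ∧ ¬valid) holds at every position 0..9, and those are all positions ever visited, so G F (excl ∧ ¬valid) holds.

Yes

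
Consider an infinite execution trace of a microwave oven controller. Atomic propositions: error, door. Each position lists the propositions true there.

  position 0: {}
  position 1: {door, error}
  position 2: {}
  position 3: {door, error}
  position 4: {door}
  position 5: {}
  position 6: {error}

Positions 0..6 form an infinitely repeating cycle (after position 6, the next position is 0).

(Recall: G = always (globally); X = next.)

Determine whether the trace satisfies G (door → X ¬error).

Satisfied

door → X ¬error holds at every position 0..6, and those are all positions ever visited, so G (door → X ¬error) holds.
Positions where door holds: 1, 3, 4.
Check X ¬error at each: 1→ok, 3→ok, 4→ok.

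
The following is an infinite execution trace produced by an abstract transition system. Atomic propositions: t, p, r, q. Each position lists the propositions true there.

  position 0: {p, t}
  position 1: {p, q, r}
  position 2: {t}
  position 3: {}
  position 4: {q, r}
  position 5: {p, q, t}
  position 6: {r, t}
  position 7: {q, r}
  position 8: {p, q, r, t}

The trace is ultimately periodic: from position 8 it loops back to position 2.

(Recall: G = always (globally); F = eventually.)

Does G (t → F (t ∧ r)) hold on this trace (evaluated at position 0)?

t → F (t ∧ r) holds at every position 0..8, and those are all positions ever visited, so G (t → F (t ∧ r)) holds.
Positions where t holds: 0, 2, 5, 6, 8.
Check F (t ∧ r) at each: 0→ok, 2→ok, 5→ok, 6→ok, 8→ok.

Yes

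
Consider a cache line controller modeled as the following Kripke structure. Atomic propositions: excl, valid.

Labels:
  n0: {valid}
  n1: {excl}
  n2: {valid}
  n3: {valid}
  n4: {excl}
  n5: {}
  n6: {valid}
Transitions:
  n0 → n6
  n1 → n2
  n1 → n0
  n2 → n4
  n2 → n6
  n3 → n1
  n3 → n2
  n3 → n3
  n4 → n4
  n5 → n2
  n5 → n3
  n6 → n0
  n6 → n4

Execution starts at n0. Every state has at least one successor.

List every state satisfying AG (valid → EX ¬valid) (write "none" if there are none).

States satisfying valid → EX ¬valid: {n1, n2, n3, n4, n5, n6}.
States satisfying AG (valid → EX ¬valid): {n4}.

{n4}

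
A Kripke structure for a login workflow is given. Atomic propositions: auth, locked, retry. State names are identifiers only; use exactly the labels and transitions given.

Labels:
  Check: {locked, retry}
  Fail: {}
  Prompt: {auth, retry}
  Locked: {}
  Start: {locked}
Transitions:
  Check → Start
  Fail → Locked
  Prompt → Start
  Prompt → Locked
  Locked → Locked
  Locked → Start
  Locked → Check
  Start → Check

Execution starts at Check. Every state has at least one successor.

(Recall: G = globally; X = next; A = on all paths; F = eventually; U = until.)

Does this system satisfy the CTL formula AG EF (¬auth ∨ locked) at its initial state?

States satisfying EF (¬auth ∨ locked): {Check, Fail, Prompt, Locked, Start}.
States satisfying AG EF (¬auth ∨ locked): {Check, Fail, Prompt, Locked, Start}.
Every state reachable from Check satisfies EF (¬auth ∨ locked).
Check ∈ Sat(AG EF (¬auth ∨ locked)).

Satisfied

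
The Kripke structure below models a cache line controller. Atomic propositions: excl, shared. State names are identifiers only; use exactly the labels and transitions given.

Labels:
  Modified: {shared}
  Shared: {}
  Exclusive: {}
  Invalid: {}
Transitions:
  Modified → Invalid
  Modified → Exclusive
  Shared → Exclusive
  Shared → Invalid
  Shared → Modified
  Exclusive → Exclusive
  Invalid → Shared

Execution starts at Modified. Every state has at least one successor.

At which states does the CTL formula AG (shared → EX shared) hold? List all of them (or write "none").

States satisfying shared → EX shared: {Shared, Exclusive, Invalid}.
States satisfying AG (shared → EX shared): {Exclusive}.

{Exclusive}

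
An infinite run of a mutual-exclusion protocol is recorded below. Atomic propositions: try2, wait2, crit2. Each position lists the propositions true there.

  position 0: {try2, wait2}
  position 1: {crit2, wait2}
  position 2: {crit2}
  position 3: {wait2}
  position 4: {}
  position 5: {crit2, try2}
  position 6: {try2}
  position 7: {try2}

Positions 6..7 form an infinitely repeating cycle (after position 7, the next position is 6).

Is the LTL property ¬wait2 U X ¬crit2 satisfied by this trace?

Does not hold

Walking from position 0: at position 0, X ¬crit2 has not yet held and ¬wait2 fails, so ¬wait2 U X ¬crit2 is false.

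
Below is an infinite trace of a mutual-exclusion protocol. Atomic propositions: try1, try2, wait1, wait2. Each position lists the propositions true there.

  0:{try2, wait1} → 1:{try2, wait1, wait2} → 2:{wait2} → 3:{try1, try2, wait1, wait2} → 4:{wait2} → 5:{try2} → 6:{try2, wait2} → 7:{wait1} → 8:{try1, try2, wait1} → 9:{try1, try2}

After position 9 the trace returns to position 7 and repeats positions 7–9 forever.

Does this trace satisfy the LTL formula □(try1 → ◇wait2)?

No

try1 → ◇wait2 must hold at every position from 0 onward. It fails at position 8, so □(try1 → ◇wait2) is false.
Positions where try1 holds: 3, 8, 9.
Check ◇wait2 at each: 3→ok, 8→fails, 9→fails.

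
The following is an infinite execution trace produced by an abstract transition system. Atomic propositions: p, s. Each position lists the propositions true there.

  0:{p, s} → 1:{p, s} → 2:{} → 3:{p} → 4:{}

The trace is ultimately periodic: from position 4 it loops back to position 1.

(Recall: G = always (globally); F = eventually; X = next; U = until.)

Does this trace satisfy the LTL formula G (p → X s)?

p → X s must hold at every position from 0 onward. It fails at position 1, so G (p → X s) is false.
Positions where p holds: 0, 1, 3.
Check X s at each: 0→ok, 1→fails, 3→fails.

No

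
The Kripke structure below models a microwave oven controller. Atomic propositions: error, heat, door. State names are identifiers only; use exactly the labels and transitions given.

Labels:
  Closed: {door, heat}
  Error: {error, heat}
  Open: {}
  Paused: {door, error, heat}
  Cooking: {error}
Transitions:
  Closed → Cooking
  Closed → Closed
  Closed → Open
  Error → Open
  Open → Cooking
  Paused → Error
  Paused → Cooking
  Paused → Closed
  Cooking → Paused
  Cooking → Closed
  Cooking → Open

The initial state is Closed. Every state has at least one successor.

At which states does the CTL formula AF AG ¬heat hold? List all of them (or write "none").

States satisfying AG ¬heat: ∅.
States satisfying AF AG ¬heat: ∅.

none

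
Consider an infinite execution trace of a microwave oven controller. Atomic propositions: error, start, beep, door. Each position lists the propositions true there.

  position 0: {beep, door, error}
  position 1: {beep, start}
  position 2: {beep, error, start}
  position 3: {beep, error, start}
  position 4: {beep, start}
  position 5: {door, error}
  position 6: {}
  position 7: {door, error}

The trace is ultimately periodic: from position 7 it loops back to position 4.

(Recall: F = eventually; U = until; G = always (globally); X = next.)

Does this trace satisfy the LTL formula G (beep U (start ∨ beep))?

Violated

beep U (start ∨ beep) must hold at every position from 0 onward. It fails at position 5, so G (beep U (start ∨ beep)) is false.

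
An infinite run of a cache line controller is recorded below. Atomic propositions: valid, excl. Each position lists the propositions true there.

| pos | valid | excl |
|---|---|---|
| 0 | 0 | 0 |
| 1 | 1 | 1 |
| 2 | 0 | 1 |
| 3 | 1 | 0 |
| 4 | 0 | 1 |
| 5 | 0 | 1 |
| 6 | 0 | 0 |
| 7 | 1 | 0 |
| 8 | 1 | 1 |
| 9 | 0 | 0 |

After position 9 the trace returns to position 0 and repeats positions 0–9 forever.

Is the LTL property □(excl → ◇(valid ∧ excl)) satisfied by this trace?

excl → ◇(valid ∧ excl) holds at every position 0..9, and those are all positions ever visited, so □(excl → ◇(valid ∧ excl)) holds.
Positions where excl holds: 1, 2, 4, 5, 8.
Check ◇(valid ∧ excl) at each: 1→ok, 2→ok, 4→ok, 5→ok, 8→ok.

Holds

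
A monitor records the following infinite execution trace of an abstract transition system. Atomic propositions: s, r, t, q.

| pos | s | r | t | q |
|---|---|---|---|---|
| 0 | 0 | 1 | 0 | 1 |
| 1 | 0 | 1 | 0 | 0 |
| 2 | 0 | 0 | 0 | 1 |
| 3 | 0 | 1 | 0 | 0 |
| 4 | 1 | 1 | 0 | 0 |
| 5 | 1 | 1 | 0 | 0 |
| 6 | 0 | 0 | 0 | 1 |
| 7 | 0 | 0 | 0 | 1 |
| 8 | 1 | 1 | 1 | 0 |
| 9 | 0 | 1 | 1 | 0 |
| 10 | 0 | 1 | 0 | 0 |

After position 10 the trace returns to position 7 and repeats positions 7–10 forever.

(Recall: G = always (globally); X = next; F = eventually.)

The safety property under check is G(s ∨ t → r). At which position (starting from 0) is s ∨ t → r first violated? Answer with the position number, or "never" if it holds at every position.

never

s ∨ t → r holds at every position 0..10, and those are all the positions the trace ever visits, so the invariant G(s ∨ t → r) is never violated.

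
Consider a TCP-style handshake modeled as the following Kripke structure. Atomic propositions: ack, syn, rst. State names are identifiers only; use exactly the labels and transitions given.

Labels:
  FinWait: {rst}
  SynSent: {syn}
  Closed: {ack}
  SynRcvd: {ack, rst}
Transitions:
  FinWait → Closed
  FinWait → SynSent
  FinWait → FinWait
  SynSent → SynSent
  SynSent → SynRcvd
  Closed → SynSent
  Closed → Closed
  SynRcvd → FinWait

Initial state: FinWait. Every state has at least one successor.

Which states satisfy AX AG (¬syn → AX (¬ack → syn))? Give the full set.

States satisfying AG (¬syn → AX (¬ack → syn)): ∅.
States satisfying AX AG (¬syn → AX (¬ack → syn)): ∅.

none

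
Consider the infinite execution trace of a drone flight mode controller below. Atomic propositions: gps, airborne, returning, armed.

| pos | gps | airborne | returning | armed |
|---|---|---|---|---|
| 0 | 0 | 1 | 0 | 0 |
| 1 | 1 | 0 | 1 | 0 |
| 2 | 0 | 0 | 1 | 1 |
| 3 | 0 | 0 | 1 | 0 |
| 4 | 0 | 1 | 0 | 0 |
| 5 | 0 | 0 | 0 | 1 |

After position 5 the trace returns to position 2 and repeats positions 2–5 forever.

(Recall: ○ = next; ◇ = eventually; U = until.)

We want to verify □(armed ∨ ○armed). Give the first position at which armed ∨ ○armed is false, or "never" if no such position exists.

At position 0 the labels are {airborne} and the next position 1 has {gps, returning}, so armed ∨ ○armed is false there. This is the first violation.

0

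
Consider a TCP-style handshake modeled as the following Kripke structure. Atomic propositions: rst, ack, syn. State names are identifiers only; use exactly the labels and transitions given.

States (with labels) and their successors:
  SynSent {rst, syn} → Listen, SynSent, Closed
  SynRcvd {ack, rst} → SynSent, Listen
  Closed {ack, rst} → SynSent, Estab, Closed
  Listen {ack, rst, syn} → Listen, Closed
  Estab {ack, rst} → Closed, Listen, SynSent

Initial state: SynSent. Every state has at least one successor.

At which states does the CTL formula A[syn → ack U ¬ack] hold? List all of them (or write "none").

{SynSent}

States satisfying syn → ack: {SynRcvd, Closed, Listen, Estab}.
States satisfying ¬ack: {SynSent}.
States satisfying A[syn → ack U ¬ack]: {SynSent}.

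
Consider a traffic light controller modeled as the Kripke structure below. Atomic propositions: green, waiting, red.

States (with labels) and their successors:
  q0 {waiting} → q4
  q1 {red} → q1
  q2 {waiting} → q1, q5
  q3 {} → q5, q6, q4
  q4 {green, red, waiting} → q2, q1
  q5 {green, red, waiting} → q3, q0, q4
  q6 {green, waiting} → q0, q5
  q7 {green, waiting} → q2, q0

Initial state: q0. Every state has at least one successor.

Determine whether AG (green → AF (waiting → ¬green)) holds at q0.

States satisfying green → AF (waiting → ¬green): {q0, q1, q2, q3, q4, q5, q6, q7}.
States satisfying AG (green → AF (waiting → ¬green)): {q0, q1, q2, q3, q4, q5, q6, q7}.
Every state reachable from q0 satisfies green → AF (waiting → ¬green).
q0 ∈ Sat(AG (green → AF (waiting → ¬green))).

Satisfied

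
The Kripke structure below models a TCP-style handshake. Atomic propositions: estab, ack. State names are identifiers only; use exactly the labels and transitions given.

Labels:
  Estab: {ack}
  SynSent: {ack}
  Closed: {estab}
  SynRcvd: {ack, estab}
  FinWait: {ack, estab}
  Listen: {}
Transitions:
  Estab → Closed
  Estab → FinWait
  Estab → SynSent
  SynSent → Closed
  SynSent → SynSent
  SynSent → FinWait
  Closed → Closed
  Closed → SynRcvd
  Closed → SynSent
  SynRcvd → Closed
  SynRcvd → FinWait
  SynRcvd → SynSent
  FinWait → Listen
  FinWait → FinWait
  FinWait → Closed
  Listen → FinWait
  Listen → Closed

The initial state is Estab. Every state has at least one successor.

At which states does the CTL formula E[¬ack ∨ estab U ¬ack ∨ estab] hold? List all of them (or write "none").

{Closed, SynRcvd, FinWait, Listen}

States satisfying ¬ack ∨ estab: {Closed, SynRcvd, FinWait, Listen}.
States satisfying E[¬ack ∨ estab U ¬ack ∨ estab]: {Closed, SynRcvd, FinWait, Listen}.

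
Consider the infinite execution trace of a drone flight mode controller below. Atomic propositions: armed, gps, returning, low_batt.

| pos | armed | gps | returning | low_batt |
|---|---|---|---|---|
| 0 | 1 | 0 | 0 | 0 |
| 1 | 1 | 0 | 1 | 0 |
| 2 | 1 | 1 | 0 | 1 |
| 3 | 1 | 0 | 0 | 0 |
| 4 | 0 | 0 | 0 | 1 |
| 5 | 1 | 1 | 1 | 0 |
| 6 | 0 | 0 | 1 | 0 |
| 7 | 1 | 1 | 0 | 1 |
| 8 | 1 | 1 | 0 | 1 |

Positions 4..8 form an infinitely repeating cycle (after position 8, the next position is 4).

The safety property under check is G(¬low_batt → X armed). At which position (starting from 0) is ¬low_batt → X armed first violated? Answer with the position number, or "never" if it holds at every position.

Check ¬low_batt → X armed at each position in order: 0 ✓, 1 ✓, 2 ✓.
At position 3 the labels are {armed} and the next position 4 has {low_batt}, so ¬low_batt → X armed is false there. This is the first violation.

3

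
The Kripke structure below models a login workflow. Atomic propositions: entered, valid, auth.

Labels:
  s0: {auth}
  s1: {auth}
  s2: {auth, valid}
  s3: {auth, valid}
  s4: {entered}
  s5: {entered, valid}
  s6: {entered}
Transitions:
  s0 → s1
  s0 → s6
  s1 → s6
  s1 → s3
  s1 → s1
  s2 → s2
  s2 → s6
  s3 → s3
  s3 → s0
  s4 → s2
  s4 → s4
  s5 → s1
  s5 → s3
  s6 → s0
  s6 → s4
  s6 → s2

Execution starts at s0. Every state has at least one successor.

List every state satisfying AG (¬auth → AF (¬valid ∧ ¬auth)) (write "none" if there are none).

{s0, s1, s2, s3, s4, s6}

States satisfying ¬auth → AF (¬valid ∧ ¬auth): {s0, s1, s2, s3, s4, s6}.
States satisfying AG (¬auth → AF (¬valid ∧ ¬auth)): {s0, s1, s2, s3, s4, s6}.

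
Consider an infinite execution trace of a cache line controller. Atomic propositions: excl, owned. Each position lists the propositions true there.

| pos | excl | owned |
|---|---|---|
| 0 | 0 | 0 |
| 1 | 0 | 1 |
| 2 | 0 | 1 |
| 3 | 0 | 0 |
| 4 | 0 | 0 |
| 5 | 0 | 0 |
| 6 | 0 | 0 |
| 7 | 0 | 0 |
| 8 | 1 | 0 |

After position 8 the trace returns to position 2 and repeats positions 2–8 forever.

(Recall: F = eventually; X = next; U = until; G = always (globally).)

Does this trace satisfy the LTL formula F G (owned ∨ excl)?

Does not hold

G (owned ∨ excl) is false at every position 0..8, so it never becomes true and F G (owned ∨ excl) fails.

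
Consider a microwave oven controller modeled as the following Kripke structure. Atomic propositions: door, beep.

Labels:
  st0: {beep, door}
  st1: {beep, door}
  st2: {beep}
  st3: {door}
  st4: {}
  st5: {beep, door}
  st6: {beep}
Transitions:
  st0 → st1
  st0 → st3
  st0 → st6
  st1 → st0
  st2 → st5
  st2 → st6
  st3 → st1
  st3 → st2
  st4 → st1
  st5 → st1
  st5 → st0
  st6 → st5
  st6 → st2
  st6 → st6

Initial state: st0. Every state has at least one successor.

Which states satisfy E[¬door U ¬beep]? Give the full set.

States satisfying ¬door: {st2, st4, st6}.
States satisfying ¬beep: {st3, st4}.
States satisfying E[¬door U ¬beep]: {st3, st4}.

{st3, st4}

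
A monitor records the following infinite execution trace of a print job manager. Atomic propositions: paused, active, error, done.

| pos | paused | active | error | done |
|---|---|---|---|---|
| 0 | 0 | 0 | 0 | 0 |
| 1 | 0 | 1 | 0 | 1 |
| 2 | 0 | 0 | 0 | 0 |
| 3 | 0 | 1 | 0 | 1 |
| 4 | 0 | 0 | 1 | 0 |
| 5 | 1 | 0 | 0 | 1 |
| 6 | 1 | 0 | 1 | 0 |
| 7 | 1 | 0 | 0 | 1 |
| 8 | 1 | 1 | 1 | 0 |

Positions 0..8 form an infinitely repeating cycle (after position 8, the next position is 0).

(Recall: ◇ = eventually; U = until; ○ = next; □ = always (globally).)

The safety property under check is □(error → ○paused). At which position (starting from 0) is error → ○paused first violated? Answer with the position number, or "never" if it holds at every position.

8

Check error → ○paused at each position in order: 0 ✓, 1 ✓, 2 ✓, 3 ✓, 4 ✓, 5 ✓, 6 ✓, 7 ✓.
At position 8 the labels are {active, error, paused} and the next position 0 has {}, so error → ○paused is false there. This is the first violation.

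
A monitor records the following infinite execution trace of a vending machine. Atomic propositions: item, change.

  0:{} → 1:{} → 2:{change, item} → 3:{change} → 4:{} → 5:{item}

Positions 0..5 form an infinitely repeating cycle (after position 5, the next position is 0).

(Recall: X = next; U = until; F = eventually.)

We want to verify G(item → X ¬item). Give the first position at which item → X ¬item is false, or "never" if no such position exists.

item → X ¬item holds at every position 0..5, and those are all the positions the trace ever visits, so the invariant G(item → X ¬item) is never violated.

never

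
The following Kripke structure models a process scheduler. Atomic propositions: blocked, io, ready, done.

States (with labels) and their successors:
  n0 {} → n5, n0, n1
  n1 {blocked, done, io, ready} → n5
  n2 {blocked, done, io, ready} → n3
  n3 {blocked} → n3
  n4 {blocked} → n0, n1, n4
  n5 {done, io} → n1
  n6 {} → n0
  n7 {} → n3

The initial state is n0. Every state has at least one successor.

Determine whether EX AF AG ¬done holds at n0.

States satisfying AF AG ¬done: {n2, n3, n7}.
States satisfying EX AF AG ¬done: {n2, n3, n7}.
No suitable path/successor from n0 witnesses the formula.
n0 ∉ Sat(EX AF AG ¬done).

No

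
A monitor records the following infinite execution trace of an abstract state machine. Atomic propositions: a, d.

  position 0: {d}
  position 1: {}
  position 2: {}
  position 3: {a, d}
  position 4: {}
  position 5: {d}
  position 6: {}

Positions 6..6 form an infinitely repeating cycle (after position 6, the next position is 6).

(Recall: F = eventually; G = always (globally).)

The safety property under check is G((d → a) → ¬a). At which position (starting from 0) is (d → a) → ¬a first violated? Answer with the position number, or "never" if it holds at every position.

3

Check (d → a) → ¬a at each position in order: 0 ✓, 1 ✓, 2 ✓.
At position 3 the labels are {a, d}, so (d → a) → ¬a is false there. This is the first violation.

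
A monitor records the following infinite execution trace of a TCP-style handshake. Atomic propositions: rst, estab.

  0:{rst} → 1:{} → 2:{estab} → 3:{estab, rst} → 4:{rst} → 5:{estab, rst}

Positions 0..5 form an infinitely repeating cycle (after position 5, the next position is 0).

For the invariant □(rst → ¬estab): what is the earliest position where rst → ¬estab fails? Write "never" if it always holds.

Check rst → ¬estab at each position in order: 0 ✓, 1 ✓, 2 ✓.
At position 3 the labels are {estab, rst}, so rst → ¬estab is false there. This is the first violation.

3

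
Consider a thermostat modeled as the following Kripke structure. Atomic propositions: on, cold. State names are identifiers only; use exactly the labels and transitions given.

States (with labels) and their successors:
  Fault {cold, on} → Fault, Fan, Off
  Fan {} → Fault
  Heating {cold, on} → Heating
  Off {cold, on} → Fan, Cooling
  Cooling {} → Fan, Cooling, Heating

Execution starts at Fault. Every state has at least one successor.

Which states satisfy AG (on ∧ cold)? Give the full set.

States satisfying on ∧ cold: {Fault, Heating, Off}.
States satisfying AG (on ∧ cold): {Heating}.

{Heating}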